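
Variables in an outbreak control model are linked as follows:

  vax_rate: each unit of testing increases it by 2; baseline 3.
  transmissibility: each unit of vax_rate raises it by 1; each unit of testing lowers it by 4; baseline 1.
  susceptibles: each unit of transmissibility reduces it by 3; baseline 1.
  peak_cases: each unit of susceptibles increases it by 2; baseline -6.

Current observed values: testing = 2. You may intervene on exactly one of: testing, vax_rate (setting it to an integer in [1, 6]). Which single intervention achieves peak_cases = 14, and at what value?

set vax_rate = 4

Intervening on testing: peak_cases = 12*testing - 28. Reaching 14 requires testing = 7/2, not an integer.
Intervening on vax_rate: with other inputs at their observed values, peak_cases = -6*vax_rate + 38. Solving for 14 gives vax_rate = 4, within [1, 6].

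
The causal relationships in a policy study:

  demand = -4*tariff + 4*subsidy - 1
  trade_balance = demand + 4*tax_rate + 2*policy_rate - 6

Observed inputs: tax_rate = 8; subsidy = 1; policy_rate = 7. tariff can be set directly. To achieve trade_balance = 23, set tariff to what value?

tariff = 5

Substituting into the demand equation gives demand = -4*tariff + 3.
Substituting into the trade_balance equation gives trade_balance = -4*tariff + 43.
Solve -4*tariff + 43 = 23: tariff = (23 - 43) / -4 = 5.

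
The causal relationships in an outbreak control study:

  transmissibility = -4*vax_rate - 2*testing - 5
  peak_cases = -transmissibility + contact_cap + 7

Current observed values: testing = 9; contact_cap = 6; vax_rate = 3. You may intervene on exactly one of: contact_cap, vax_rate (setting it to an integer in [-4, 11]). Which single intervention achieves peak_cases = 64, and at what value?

set vax_rate = 7

Intervening on contact_cap: peak_cases = contact_cap + 42. Reaching 64 requires contact_cap = 22, outside [-4, 11].
Intervening on vax_rate: with other inputs at their observed values, peak_cases = 4*vax_rate + 36. Solving for 64 gives vax_rate = 7, within [-4, 11].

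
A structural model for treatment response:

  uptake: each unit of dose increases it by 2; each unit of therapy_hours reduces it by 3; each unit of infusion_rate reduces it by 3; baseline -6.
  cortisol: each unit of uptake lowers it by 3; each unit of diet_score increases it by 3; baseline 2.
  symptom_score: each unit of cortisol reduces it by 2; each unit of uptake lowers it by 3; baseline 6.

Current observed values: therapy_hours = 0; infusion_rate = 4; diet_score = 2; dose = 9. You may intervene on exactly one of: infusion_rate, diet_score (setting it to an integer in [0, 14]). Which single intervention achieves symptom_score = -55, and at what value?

Intervening on infusion_rate: with other inputs at their observed values, symptom_score = -9*infusion_rate + 26. Solving for -55 gives infusion_rate = 9, within [0, 14].
Intervening on diet_score: symptom_score = -6*diet_score + 2. Reaching -55 requires diet_score = 19/2, not an integer.

set infusion_rate = 9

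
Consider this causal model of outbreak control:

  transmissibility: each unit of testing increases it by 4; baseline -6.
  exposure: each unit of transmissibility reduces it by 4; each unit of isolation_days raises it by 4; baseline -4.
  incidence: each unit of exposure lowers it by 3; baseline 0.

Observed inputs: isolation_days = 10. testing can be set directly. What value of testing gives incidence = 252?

testing = 9

Substituting into the exposure equation gives exposure = -16*testing + 60.
Substituting into the incidence equation gives incidence = 48*testing - 180.
Solve 48*testing - 180 = 252: testing = (252 + 180) / 48 = 9.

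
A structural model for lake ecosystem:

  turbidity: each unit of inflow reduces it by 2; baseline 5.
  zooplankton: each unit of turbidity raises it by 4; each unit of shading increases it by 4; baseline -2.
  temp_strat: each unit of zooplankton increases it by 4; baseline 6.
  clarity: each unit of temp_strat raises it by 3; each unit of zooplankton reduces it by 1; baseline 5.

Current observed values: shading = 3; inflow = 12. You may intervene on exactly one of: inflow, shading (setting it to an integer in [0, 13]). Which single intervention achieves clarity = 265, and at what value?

set inflow = 1

Intervening on inflow: with other inputs at their observed values, clarity = -88*inflow + 353. Solving for 265 gives inflow = 1, within [0, 13].
Intervening on shading: clarity = 44*shading - 835. Reaching 265 requires shading = 25, outside [0, 13].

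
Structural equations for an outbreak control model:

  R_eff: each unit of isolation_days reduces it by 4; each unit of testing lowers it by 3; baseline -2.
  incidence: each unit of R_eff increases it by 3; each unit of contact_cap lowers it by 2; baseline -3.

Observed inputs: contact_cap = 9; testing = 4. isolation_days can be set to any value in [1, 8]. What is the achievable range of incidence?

Substituting into the R_eff equation gives R_eff = -4*isolation_days - 14.
Substituting into the incidence equation gives incidence = -12*isolation_days - 63.
Linear in isolation_days, so extremes are at the endpoints: isolation_days = 1 gives incidence = -75; isolation_days = 8 gives incidence = -159.

-159 to -75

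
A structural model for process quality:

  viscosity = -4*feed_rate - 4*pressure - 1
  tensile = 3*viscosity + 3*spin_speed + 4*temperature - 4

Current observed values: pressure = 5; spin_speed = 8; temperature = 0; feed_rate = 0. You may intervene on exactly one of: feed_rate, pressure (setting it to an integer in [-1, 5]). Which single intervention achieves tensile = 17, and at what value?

Intervening on feed_rate: tensile = -12*feed_rate - 43. Reaching 17 requires feed_rate = -5, outside [-1, 5].
Intervening on pressure: with other inputs at their observed values, tensile = -12*pressure + 17. Solving for 17 gives pressure = 0, within [-1, 5].

set pressure = 0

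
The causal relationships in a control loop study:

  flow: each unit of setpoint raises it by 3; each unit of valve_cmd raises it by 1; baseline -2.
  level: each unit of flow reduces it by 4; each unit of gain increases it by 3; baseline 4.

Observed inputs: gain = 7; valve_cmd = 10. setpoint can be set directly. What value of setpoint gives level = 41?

Substituting into the flow equation gives flow = 3*setpoint + 8.
Substituting into the level equation gives level = -12*setpoint - 7.
Solve -12*setpoint - 7 = 41: setpoint = (41 + 7) / -12 = -4.

setpoint = -4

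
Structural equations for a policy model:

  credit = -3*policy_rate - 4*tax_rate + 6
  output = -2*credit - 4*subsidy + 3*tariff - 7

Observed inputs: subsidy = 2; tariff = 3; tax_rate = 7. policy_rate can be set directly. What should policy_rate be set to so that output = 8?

Substituting into the credit equation gives credit = -3*policy_rate - 22.
So output = 6*policy_rate + 38.
Solve 6*policy_rate + 38 = 8: policy_rate = (8 - 38) / 6 = -5.

policy_rate = -5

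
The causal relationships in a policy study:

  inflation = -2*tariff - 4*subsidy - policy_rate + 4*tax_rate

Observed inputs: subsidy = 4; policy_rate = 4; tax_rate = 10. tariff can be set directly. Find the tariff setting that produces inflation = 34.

Substituting into the inflation equation gives inflation = -2*tariff + 20.
Solve -2*tariff + 20 = 34: tariff = (34 - 20) / -2 = -7.

tariff = -7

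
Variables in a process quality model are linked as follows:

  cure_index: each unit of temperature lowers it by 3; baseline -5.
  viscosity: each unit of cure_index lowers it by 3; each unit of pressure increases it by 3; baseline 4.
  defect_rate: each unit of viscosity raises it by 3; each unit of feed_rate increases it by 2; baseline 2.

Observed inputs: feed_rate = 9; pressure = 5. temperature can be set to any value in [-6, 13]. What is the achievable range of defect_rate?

-40 to 473

Substituting into the viscosity equation gives viscosity = 9*temperature + 34.
Substituting into the defect_rate equation gives defect_rate = 27*temperature + 122.
Linear in temperature, so extremes are at the endpoints: temperature = -6 gives defect_rate = -40; temperature = 13 gives defect_rate = 473.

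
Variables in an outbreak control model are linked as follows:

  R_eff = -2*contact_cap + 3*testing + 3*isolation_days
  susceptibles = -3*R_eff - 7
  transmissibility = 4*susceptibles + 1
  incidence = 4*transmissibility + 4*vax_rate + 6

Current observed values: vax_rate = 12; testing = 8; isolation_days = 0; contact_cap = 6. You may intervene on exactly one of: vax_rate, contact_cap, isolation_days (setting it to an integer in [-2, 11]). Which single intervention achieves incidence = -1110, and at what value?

Intervening on vax_rate: incidence = 4*vax_rate - 678. Reaching -1110 requires vax_rate = -108, outside [-2, 11].
Intervening on contact_cap: with other inputs at their observed values, incidence = 96*contact_cap - 1206. Solving for -1110 gives contact_cap = 1, within [-2, 11].
Intervening on isolation_days: incidence = -144*isolation_days - 630. Reaching -1110 requires isolation_days = 10/3, not an integer.

set contact_cap = 1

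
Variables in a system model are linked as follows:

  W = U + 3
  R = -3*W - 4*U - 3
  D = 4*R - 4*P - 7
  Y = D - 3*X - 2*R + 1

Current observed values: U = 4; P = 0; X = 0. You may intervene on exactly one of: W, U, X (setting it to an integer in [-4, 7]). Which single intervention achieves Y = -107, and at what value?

set X = 7

Intervening on W: Y = -6*W - 44. Reaching -107 requires W = 21/2, not an integer.
Intervening on U: Y = -14*U - 30. Reaching -107 requires U = 11/2, not an integer.
Intervening on X: with other inputs at their observed values, Y = -3*X - 86. Solving for -107 gives X = 7, within [-4, 7].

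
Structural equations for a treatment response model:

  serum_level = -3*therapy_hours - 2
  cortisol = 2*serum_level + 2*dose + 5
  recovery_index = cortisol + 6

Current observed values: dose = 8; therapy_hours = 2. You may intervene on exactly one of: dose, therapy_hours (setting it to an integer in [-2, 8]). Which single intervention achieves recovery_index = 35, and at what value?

set therapy_hours = -2

Intervening on dose: recovery_index = 2*dose - 5. Reaching 35 requires dose = 20, outside [-2, 8].
Intervening on therapy_hours: with other inputs at their observed values, recovery_index = -6*therapy_hours + 23. Solving for 35 gives therapy_hours = -2, within [-2, 8].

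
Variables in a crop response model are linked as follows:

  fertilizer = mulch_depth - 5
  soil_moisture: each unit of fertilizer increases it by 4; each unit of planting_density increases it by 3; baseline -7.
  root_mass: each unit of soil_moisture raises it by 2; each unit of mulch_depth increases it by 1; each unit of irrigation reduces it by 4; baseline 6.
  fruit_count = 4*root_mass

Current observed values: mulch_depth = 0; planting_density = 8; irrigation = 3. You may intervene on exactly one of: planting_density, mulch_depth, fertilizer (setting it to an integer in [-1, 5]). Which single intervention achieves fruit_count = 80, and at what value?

Intervening on planting_density: fruit_count = 24*planting_density - 240. Reaching 80 requires planting_density = 40/3, not an integer.
Intervening on mulch_depth: fruit_count = 36*mulch_depth - 48. Reaching 80 requires mulch_depth = 32/9, not an integer.
Intervening on fertilizer: with other inputs at their observed values, fruit_count = 32*fertilizer + 112. Solving for 80 gives fertilizer = -1, within [-1, 5].

set fertilizer = -1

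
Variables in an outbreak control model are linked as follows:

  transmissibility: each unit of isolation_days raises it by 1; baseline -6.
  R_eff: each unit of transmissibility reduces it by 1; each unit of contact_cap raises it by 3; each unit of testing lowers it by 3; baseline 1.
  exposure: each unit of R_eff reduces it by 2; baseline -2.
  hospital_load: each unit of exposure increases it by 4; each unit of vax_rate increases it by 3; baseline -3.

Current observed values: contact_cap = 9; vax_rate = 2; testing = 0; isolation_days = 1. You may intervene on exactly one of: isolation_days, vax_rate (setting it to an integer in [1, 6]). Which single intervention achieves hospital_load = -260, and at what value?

set vax_rate = 5

Intervening on isolation_days: hospital_load = 8*isolation_days - 277. Reaching -260 requires isolation_days = 17/8, not an integer.
Intervening on vax_rate: with other inputs at their observed values, hospital_load = 3*vax_rate - 275. Solving for -260 gives vax_rate = 5, within [1, 6].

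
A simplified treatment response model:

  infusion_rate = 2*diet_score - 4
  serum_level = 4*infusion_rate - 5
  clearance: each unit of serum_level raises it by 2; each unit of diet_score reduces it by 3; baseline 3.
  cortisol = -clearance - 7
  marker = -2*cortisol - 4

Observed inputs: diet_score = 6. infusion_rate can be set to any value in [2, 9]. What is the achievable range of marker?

Intervening on infusion_rate fixes its value directly, overriding its dependence on diet_score.
Substituting into the clearance equation gives clearance = 8*infusion_rate - 25.
This gives cortisol = -8*infusion_rate + 18.
This gives marker = 16*infusion_rate - 40.
Linear in infusion_rate, so extremes are at the endpoints: infusion_rate = 2 gives marker = -8; infusion_rate = 9 gives marker = 104.

-8 to 104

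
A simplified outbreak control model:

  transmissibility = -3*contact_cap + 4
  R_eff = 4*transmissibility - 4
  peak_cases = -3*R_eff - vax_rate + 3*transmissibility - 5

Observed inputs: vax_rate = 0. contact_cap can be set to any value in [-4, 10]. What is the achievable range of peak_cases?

Substituting into the R_eff equation gives R_eff = -12*contact_cap + 12.
Substituting into the peak_cases equation gives peak_cases = 27*contact_cap - 29.
Linear in contact_cap, so extremes are at the endpoints: contact_cap = -4 gives peak_cases = -137; contact_cap = 10 gives peak_cases = 241.

-137 to 241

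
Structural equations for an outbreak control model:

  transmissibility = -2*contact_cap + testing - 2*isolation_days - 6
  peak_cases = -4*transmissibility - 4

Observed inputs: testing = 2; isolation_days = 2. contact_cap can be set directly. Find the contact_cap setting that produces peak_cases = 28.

contact_cap = 0

Substituting into the transmissibility equation gives transmissibility = -2*contact_cap - 8.
Substituting into the peak_cases equation gives peak_cases = 8*contact_cap + 28.
Solve 8*contact_cap + 28 = 28: contact_cap = (28 - 28) / 8 = 0.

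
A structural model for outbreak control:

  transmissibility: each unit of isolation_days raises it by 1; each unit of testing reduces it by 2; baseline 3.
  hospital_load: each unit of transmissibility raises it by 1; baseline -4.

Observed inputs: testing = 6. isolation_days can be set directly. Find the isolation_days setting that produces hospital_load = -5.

Substituting into the transmissibility equation gives transmissibility = isolation_days - 9.
Substituting into the hospital_load equation gives hospital_load = isolation_days - 13.
Solve isolation_days - 13 = -5: isolation_days = (-5 + 13) / 1 = 8.

isolation_days = 8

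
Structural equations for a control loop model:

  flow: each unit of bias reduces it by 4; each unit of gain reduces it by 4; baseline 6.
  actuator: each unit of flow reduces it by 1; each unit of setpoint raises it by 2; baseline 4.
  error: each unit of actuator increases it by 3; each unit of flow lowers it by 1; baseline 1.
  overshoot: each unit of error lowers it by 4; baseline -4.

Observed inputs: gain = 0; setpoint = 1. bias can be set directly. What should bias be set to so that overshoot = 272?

bias = -4

Substituting into the flow equation gives flow = -4*bias + 6.
So actuator = 4*bias.
error becomes 16*bias - 5.
So overshoot = -64*bias + 16.
Solve -64*bias + 16 = 272: bias = (272 - 16) / -64 = -4.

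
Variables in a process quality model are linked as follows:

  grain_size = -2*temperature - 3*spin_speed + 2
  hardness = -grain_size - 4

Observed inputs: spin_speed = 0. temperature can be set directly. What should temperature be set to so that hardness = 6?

Substituting into the grain_size equation gives grain_size = -2*temperature + 2.
So hardness = 2*temperature - 6.
Solve 2*temperature - 6 = 6: temperature = (6 + 6) / 2 = 6.

temperature = 6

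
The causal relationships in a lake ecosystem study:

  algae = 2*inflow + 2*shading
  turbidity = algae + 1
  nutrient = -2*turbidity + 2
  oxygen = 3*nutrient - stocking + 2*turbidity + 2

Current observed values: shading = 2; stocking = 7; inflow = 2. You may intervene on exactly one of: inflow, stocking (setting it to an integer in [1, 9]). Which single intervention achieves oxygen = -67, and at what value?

Intervening on inflow: with other inputs at their observed values, oxygen = -8*inflow - 19. Solving for -67 gives inflow = 6, within [1, 9].
Intervening on stocking: oxygen = -stocking - 28. Reaching -67 requires stocking = 39, outside [1, 9].

set inflow = 6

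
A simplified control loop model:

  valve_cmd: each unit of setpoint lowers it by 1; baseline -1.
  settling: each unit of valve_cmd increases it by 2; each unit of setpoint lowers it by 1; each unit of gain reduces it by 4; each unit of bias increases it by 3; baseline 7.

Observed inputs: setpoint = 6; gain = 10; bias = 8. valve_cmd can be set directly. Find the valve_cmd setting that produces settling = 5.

Intervening on valve_cmd fixes its value directly, overriding its dependence on setpoint.
Substituting into the settling equation gives settling = 2*valve_cmd - 15.
Solve 2*valve_cmd - 15 = 5: valve_cmd = (5 + 15) / 2 = 10.

valve_cmd = 10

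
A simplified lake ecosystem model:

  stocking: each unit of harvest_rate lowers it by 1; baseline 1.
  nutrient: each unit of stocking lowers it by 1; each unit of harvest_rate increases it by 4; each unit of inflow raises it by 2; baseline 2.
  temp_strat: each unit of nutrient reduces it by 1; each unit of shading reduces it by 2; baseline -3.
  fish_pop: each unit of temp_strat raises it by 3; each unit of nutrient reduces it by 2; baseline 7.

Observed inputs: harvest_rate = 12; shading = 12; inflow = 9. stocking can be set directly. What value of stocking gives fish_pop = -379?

stocking = 7

Intervening on stocking fixes its value directly, overriding its dependence on harvest_rate.
Substituting into the nutrient equation gives nutrient = -stocking + 68.
temp_strat becomes stocking - 95.
Substituting into the fish_pop equation gives fish_pop = 5*stocking - 414.
Solve 5*stocking - 414 = -379: stocking = (-379 + 414) / 5 = 7.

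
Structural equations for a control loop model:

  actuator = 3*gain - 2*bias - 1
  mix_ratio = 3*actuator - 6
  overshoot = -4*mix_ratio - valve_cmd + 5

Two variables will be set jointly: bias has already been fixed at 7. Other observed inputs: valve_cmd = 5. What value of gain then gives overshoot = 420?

gain = -6

With bias held at 7:
Substituting into the actuator equation gives actuator = 3*gain - 15.
So mix_ratio = 9*gain - 51.
overshoot becomes -36*gain + 204.
Solve -36*gain + 204 = 420: gain = (420 - 204) / -36 = -6.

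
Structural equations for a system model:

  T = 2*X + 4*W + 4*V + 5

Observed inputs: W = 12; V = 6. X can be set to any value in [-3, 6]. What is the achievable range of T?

Substituting into the T equation gives T = 2*X + 77.
Linear in X, so extremes are at the endpoints: X = -3 gives T = 71; X = 6 gives T = 89.

71 to 89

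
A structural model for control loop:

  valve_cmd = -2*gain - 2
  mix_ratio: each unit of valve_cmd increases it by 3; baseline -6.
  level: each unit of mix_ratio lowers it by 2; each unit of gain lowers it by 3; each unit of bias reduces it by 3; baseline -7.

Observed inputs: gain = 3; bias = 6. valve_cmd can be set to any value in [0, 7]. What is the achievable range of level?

-64 to -22

Intervening on valve_cmd fixes its value directly, overriding its dependence on gain.
Substituting into the level equation gives level = -6*valve_cmd - 22.
Linear in valve_cmd, so extremes are at the endpoints: valve_cmd = 0 gives level = -22; valve_cmd = 7 gives level = -64.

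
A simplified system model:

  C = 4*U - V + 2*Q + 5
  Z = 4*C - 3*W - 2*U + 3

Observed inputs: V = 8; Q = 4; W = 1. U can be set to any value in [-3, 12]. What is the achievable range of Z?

-22 to 188

Substituting into the C equation gives C = 4*U + 5.
Z becomes 14*U + 20.
Linear in U, so extremes are at the endpoints: U = -3 gives Z = -22; U = 12 gives Z = 188.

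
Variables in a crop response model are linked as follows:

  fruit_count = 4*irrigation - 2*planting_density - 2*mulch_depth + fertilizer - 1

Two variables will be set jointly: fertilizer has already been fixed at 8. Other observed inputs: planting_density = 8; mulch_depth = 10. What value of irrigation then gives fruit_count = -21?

irrigation = 2

With fertilizer held at 8:
Substituting into the fruit_count equation gives fruit_count = 4*irrigation - 29.
Solve 4*irrigation - 29 = -21: irrigation = (-21 + 29) / 4 = 2.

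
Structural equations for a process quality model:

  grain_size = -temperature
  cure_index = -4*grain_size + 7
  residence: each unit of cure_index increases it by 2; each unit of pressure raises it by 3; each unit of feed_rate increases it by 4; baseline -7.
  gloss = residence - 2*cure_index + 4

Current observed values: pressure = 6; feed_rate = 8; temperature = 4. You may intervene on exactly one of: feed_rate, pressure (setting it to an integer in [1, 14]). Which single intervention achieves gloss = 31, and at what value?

set feed_rate = 4

Intervening on feed_rate: with other inputs at their observed values, gloss = 4*feed_rate + 15. Solving for 31 gives feed_rate = 4, within [1, 14].
Intervening on pressure: gloss = 3*pressure + 29. Reaching 31 requires pressure = 2/3, not an integer.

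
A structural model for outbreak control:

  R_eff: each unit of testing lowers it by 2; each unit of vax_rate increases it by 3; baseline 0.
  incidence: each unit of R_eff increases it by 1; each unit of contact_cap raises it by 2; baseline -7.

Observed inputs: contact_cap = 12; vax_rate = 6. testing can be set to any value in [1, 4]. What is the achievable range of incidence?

Substituting into the R_eff equation gives R_eff = -2*testing + 18.
Substituting into the incidence equation gives incidence = -2*testing + 35.
Linear in testing, so extremes are at the endpoints: testing = 1 gives incidence = 33; testing = 4 gives incidence = 27.

27 to 33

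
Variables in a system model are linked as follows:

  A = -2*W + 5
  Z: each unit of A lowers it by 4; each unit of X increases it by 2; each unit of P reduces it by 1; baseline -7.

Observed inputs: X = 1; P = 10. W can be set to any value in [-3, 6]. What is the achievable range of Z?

Substituting into the Z equation gives Z = 8*W - 35.
Linear in W, so extremes are at the endpoints: W = -3 gives Z = -59; W = 6 gives Z = 13.

-59 to 13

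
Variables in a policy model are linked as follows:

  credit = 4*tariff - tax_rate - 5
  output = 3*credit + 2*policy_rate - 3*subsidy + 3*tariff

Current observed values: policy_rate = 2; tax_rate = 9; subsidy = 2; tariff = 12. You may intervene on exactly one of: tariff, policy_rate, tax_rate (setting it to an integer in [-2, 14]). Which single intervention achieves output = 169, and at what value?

Intervening on tariff: output = 15*tariff - 44. Reaching 169 requires tariff = 71/5, not an integer.
Intervening on policy_rate: output = 2*policy_rate + 132. Reaching 169 requires policy_rate = 37/2, not an integer.
Intervening on tax_rate: with other inputs at their observed values, output = -3*tax_rate + 163. Solving for 169 gives tax_rate = -2, within [-2, 14].

set tax_rate = -2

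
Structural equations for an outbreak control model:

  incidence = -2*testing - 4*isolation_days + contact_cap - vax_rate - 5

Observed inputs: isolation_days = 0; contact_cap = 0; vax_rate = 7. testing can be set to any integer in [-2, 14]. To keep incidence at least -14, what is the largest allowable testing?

testing = 1

Substituting into the incidence equation gives incidence = -2*testing - 12.
Require -2*testing - 12 ≥ -14, so testing ≤ 1.
The largest integer in [-2, 14] satisfying this is 1.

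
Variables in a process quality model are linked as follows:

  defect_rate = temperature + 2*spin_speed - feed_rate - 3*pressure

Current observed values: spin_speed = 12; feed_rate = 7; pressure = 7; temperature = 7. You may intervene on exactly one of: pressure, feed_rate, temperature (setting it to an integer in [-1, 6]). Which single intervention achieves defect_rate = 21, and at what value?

Intervening on pressure: with other inputs at their observed values, defect_rate = -3*pressure + 24. Solving for 21 gives pressure = 1, within [-1, 6].
Intervening on feed_rate: defect_rate = -feed_rate + 10. Reaching 21 requires feed_rate = -11, outside [-1, 6].
Intervening on temperature: defect_rate = temperature - 4. Reaching 21 requires temperature = 25, outside [-1, 6].

set pressure = 1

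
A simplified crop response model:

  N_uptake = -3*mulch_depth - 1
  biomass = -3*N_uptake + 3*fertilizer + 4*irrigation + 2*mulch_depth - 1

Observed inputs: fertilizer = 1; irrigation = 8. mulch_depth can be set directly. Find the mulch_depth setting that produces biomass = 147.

Substituting into the biomass equation gives biomass = 11*mulch_depth + 37.
Solve 11*mulch_depth + 37 = 147: mulch_depth = (147 - 37) / 11 = 10.

mulch_depth = 10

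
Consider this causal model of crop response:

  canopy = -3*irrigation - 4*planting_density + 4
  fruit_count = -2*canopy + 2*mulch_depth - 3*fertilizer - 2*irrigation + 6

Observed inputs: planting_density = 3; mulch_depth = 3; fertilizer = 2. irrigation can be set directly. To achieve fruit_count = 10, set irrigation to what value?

irrigation = -3

Substituting into the canopy equation gives canopy = -3*irrigation - 8.
This gives fruit_count = 4*irrigation + 22.
Solve 4*irrigation + 22 = 10: irrigation = (10 - 22) / 4 = -3.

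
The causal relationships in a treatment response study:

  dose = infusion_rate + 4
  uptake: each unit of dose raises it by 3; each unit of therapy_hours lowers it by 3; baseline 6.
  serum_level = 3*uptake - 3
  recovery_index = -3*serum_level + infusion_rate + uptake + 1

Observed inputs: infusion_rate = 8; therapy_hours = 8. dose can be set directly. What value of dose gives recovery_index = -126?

Intervening on dose fixes its value directly, overriding its dependence on infusion_rate.
Substituting into the uptake equation gives uptake = 3*dose - 18.
Substituting into the serum_level equation gives serum_level = 9*dose - 57.
Substituting into the recovery_index equation gives recovery_index = -24*dose + 162.
Solve -24*dose + 162 = -126: dose = (-126 - 162) / -24 = 12.

dose = 12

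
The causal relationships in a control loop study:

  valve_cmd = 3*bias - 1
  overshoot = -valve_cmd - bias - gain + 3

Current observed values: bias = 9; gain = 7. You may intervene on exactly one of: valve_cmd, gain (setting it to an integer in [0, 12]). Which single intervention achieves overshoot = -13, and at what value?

Intervening on valve_cmd: with other inputs at their observed values, overshoot = -valve_cmd - 13. Solving for -13 gives valve_cmd = 0, within [0, 12].
Intervening on gain: overshoot = -gain - 32. Reaching -13 requires gain = -19, outside [0, 12].

set valve_cmd = 0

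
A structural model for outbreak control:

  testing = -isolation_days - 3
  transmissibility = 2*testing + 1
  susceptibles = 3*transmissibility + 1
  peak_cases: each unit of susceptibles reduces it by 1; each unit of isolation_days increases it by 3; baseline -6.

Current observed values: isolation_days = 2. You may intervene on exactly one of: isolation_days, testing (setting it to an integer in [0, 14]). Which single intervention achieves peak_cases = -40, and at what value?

set testing = 6

Intervening on isolation_days: peak_cases = 9*isolation_days + 8. Reaching -40 requires isolation_days = -16/3, not an integer.
Intervening on testing: with other inputs at their observed values, peak_cases = -6*testing - 4. Solving for -40 gives testing = 6, within [0, 14].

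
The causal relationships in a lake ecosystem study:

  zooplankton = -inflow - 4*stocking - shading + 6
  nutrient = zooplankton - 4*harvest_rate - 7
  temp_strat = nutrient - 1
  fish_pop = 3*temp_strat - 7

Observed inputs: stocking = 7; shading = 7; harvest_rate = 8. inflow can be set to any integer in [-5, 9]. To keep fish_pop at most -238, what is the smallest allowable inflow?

Substituting into the zooplankton equation gives zooplankton = -inflow - 29.
nutrient becomes -inflow - 68.
Substituting into the temp_strat equation gives temp_strat = -inflow - 69.
Substituting into the fish_pop equation gives fish_pop = -3*inflow - 214.
Require -3*inflow - 214 ≤ -238, so inflow ≥ 8.
The smallest integer in [-5, 9] satisfying this is 8.

inflow = 8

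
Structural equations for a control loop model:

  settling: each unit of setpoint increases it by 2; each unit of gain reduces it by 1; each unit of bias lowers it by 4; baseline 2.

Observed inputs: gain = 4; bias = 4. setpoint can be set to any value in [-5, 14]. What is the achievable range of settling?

-28 to 10

Substituting into the settling equation gives settling = 2*setpoint - 18.
Linear in setpoint, so extremes are at the endpoints: setpoint = -5 gives settling = -28; setpoint = 14 gives settling = 10.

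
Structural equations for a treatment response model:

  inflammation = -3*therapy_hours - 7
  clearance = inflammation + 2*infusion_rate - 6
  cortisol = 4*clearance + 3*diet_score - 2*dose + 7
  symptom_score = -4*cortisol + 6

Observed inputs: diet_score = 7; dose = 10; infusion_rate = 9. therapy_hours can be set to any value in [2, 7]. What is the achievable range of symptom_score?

Substituting into the clearance equation gives clearance = -3*therapy_hours + 5.
So cortisol = -12*therapy_hours + 28.
Substituting into the symptom_score equation gives symptom_score = 48*therapy_hours - 106.
Linear in therapy_hours, so extremes are at the endpoints: therapy_hours = 2 gives symptom_score = -10; therapy_hours = 7 gives symptom_score = 230.

-10 to 230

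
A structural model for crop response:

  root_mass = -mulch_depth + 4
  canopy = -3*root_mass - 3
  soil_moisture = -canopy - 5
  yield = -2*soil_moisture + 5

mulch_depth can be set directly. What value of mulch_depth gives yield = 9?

mulch_depth = 4

Substituting into the canopy equation gives canopy = 3*mulch_depth - 15.
This gives soil_moisture = -3*mulch_depth + 10.
yield becomes 6*mulch_depth - 15.
Solve 6*mulch_depth - 15 = 9: mulch_depth = (9 + 15) / 6 = 4.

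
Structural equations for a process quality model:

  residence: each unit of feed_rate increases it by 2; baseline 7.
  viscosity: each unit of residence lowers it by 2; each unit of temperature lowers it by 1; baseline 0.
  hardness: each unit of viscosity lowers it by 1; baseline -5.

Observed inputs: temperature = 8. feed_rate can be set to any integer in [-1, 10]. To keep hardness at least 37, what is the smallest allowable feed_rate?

feed_rate = 5

Substituting into the viscosity equation gives viscosity = -4*feed_rate - 22.
Substituting into the hardness equation gives hardness = 4*feed_rate + 17.
Require 4*feed_rate + 17 ≥ 37, so feed_rate ≥ 5.
The smallest integer in [-1, 10] satisfying this is 5.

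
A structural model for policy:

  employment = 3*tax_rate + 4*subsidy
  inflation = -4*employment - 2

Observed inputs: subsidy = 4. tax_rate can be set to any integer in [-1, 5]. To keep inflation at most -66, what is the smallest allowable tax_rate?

tax_rate = 0

Substituting into the employment equation gives employment = 3*tax_rate + 16.
So inflation = -12*tax_rate - 66.
Require -12*tax_rate - 66 ≤ -66, so tax_rate ≥ 0.
The smallest integer in [-1, 5] satisfying this is 0.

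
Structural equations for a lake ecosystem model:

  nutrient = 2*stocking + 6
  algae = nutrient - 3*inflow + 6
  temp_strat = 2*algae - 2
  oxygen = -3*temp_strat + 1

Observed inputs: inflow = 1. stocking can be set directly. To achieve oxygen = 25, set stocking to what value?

stocking = -6

Substituting into the algae equation gives algae = 2*stocking + 9.
Substituting into the temp_strat equation gives temp_strat = 4*stocking + 16.
This gives oxygen = -12*stocking - 47.
Solve -12*stocking - 47 = 25: stocking = (25 + 47) / -12 = -6.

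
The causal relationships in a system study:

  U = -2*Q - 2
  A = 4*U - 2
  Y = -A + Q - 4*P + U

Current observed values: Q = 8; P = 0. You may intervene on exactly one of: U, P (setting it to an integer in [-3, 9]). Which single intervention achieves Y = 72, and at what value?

set P = -2

Intervening on U: Y = -3*U + 10. Reaching 72 requires U = -62/3, not an integer.
Intervening on P: with other inputs at their observed values, Y = -4*P + 64. Solving for 72 gives P = -2, within [-3, 9].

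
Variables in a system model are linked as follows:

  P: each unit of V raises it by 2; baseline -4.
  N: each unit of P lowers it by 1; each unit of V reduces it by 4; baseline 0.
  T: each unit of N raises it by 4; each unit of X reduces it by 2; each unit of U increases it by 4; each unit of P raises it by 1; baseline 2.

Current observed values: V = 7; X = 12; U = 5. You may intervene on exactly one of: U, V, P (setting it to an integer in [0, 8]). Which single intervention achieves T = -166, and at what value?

set V = 8

Intervening on U: T = 4*U - 164. Reaching -166 requires U = -1/2, not an integer.
Intervening on V: with other inputs at their observed values, T = -22*V + 10. Solving for -166 gives V = 8, within [0, 8].
Intervening on P: T = -3*P - 114. Reaching -166 requires P = 52/3, not an integer.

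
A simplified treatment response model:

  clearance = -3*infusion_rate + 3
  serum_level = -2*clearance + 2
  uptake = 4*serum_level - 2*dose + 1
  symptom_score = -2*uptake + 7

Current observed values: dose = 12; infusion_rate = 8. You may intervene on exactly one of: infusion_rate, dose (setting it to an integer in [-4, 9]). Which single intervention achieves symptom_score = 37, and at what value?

Intervening on infusion_rate: with other inputs at their observed values, symptom_score = -48*infusion_rate + 85. Solving for 37 gives infusion_rate = 1, within [-4, 9].
Intervening on dose: symptom_score = 4*dose - 347. Reaching 37 requires dose = 96, outside [-4, 9].

set infusion_rate = 1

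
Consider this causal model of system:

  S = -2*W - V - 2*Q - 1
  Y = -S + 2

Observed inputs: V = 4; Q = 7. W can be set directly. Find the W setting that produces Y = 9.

Substituting into the S equation gives S = -2*W - 19.
Substituting into the Y equation gives Y = 2*W + 21.
Solve 2*W + 21 = 9: W = (9 - 21) / 2 = -6.

W = -6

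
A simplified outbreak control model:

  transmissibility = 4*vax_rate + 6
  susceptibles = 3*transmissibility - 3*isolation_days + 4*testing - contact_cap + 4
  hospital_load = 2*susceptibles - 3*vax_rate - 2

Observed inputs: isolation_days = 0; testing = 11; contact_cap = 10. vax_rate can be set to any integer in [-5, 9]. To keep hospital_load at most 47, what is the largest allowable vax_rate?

vax_rate = -3

Substituting into the susceptibles equation gives susceptibles = 12*vax_rate + 56.
Substituting into the hospital_load equation gives hospital_load = 21*vax_rate + 110.
Require 21*vax_rate + 110 ≤ 47, so vax_rate ≤ -3.
The largest integer in [-5, 9] satisfying this is -3.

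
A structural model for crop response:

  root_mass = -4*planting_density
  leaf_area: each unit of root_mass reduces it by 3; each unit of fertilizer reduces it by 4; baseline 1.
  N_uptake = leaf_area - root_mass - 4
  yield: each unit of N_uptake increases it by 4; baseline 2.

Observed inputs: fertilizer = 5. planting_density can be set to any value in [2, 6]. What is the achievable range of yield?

38 to 294

Substituting into the leaf_area equation gives leaf_area = 12*planting_density - 19.
Substituting into the N_uptake equation gives N_uptake = 16*planting_density - 23.
Substituting into the yield equation gives yield = 64*planting_density - 90.
Linear in planting_density, so extremes are at the endpoints: planting_density = 2 gives yield = 38; planting_density = 6 gives yield = 294.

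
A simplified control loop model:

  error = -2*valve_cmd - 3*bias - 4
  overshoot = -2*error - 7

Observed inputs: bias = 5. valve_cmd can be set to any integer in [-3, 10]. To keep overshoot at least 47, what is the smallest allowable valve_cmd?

valve_cmd = 4

Substituting into the error equation gives error = -2*valve_cmd - 19.
So overshoot = 4*valve_cmd + 31.
Require 4*valve_cmd + 31 ≥ 47, so valve_cmd ≥ 4.
The smallest integer in [-3, 10] satisfying this is 4.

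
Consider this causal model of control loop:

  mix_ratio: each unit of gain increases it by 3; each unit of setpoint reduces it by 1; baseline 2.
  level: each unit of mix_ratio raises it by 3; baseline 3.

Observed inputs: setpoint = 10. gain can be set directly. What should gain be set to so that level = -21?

Substituting into the mix_ratio equation gives mix_ratio = 3*gain - 8.
Substituting into the level equation gives level = 9*gain - 21.
Solve 9*gain - 21 = -21: gain = (-21 + 21) / 9 = 0.

gain = 0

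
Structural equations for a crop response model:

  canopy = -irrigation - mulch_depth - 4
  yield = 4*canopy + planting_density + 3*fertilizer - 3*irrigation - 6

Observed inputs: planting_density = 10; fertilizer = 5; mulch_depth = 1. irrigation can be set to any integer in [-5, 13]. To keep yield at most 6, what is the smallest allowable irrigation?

Substituting into the canopy equation gives canopy = -irrigation - 5.
Substituting into the yield equation gives yield = -7*irrigation - 1.
Require -7*irrigation - 1 ≤ 6, so irrigation ≥ -1.
The smallest integer in [-5, 13] satisfying this is -1.

irrigation = -1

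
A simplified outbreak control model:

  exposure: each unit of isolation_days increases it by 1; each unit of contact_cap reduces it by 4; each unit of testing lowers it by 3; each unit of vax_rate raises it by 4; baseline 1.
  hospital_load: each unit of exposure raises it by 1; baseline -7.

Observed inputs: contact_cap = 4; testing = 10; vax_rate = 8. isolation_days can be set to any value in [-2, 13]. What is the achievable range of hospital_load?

Substituting into the exposure equation gives exposure = isolation_days - 13.
Substituting into the hospital_load equation gives hospital_load = isolation_days - 20.
Linear in isolation_days, so extremes are at the endpoints: isolation_days = -2 gives hospital_load = -22; isolation_days = 13 gives hospital_load = -7.

-22 to -7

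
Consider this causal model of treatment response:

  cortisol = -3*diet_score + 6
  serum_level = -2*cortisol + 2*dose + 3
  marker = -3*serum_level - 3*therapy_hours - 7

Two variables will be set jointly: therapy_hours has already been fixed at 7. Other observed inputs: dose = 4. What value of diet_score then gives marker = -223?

diet_score = 11

With therapy_hours held at 7:
Substituting into the serum_level equation gives serum_level = 6*diet_score - 1.
So marker = -18*diet_score - 25.
Solve -18*diet_score - 25 = -223: diet_score = (-223 + 25) / -18 = 11.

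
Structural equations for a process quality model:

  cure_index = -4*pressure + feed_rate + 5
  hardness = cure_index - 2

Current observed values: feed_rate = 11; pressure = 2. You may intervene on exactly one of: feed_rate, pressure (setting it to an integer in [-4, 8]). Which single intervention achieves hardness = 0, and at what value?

Intervening on feed_rate: with other inputs at their observed values, hardness = feed_rate - 5. Solving for 0 gives feed_rate = 5, within [-4, 8].
Intervening on pressure: hardness = -4*pressure + 14. Reaching 0 requires pressure = 7/2, not an integer.

set feed_rate = 5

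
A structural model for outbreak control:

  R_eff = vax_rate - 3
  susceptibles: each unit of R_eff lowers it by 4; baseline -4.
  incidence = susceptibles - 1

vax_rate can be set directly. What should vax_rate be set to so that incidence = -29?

Substituting into the susceptibles equation gives susceptibles = -4*vax_rate + 8.
So incidence = -4*vax_rate + 7.
Solve -4*vax_rate + 7 = -29: vax_rate = (-29 - 7) / -4 = 9.

vax_rate = 9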